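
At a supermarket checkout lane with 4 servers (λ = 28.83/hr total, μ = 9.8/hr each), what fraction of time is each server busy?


ρ = λ/(cμ) = 28.83/(4·9.8) = 28.83/39.20 = 0.7355

Final: 0.7355


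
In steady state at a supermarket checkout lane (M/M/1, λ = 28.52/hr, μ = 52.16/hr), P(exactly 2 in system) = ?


ρ = 28.52/52.16 = 0.5468
P_n = (1−ρ)·ρ^n = (1 − 0.5468)·0.5468^2 = 0.4532·0.298967 = 0.135498

Final: 0.135498


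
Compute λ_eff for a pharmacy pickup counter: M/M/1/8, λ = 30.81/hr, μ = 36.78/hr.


ρ = 0.8377; P_K = (1−ρ)ρ^8/(1−ρ^9) = 0.049386
λ_eff = λ(1 − P_K) = 30.81·(1 − 0.049386) = 30.81·0.950614 = 29.2884 /hr

Final: 29.2884 /hr


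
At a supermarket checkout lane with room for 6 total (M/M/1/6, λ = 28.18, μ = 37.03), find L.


ρ = 28.18/37.03 = 0.7610
L = ρ[1 − (K+1)ρ^K + Kρ^(K+1)] / [(1−ρ)(1−ρ^(K+1))]
Numerator: 0.7610·(1 − 7·0.194233 + 6·0.147812) = 0.401233
Denominator: (0.2390)·(0.852188) = 0.203669
L = 0.401233/0.203669 = 1.9700

Final: 1.9700


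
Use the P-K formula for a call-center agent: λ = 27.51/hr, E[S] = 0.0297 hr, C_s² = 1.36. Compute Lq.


ρ = λ·E[S] = 27.51·0.0297 = 0.8170
Lq = ρ²(1+C_s²)/(2(1−ρ)) = 0.6676·(1+1.36)/(2·0.1830)
= 0.6676·2.3600/0.3659 = 4.30563

Final: 4.30563


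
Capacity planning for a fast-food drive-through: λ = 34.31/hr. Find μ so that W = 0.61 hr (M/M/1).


W = 1/(μ−λ) ⇒ μ − λ = 1/W = 1/0.61 = 1.6393
μ = λ + 1/W = 34.31 + 1.6393 = 35.9493 per hr

Final: 35.9493 /hr


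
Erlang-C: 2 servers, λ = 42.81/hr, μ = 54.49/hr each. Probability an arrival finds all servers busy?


a = λ/μ = 0.7856; ρ = a/2 = 0.3928
P₀ = 0.435931 (from M/M/c formula)
C(c,a) = [a^c/(c!(1−ρ))]·P₀ = [0.61724/(2·0.6072)]·0.435931
= 0.50829·0.435931 = 0.221580

Final: 0.221580


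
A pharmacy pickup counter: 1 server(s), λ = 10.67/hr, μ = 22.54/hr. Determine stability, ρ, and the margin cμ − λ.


Total capacity cμ = 1·22.54 = 22.54/hr
ρ = λ/(cμ) = 10.67/22.54 = 0.4734
Stable ⇔ ρ < 1: YES
Spare capacity = cμ − λ = 22.54 − 10.67 = 11.87/hr

Final: ρ = 0.4734; stable; margin = 11.87/hr


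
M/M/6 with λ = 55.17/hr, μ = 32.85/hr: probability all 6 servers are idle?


a = λ/μ = 55.17/32.85 = 1.6795; ρ = a/c = 0.2799
Σ_{k=0}^{5} a^k/k! (terms k=0..5) = 1.00000 + 1.67945 + 1.41028 + 0.78950 + 0.33148 + 0.11134 = 5.32205
Tail: a^6/(6!(1−ρ)) = 22.43911/(720·0.7201) = 0.04328
P₀ = 1/(5.32205 + 0.04328) = 1/5.36533 = 0.186382

Final: 0.186382


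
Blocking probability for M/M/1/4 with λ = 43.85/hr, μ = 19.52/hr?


ρ = λ/μ = 43.85/19.52 = 2.2464
P_K = (1−ρ)ρ^K/(1−ρ^(K+1)) = (-1.2464·25.465906)/(1 − 57.206967)
= -31.741061/-56.206967 = 0.564718

Final: 0.564718


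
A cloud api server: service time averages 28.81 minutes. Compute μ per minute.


μ = 1/(service time) in consistent units.
1 minute = 1 min, so μ = 1/28.81 = 0.03471 per minute

Final: 0.03471 /min


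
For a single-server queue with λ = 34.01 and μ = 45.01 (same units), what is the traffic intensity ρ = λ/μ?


ρ = λ/μ = 34.01/45.01 = 0.7556

Final: 0.7556


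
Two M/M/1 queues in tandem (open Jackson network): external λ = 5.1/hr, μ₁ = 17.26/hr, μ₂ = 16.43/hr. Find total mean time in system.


Each node sees arrival rate λ = 5.1/hr (tandem ⇒ throughput preserved).
W₁ = 1/(μ₁−λ) = 1/(17.26−5.1) = 0.08224 hr
W₂ = 1/(μ₂−λ) = 1/(16.43−5.1) = 0.08826 hr
W_total = W₁ + W₂ = 0.08224 + 0.08826 = 0.17050 hr

Final: 0.17050 hr


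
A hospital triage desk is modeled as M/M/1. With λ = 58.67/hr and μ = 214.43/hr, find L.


ρ = λ/μ = 58.67/214.43 = 0.2736
L = ρ/(1−ρ) = 0.2736/(1 − 0.2736) = 0.2736/0.7264 = 0.3767

Final: 0.3767


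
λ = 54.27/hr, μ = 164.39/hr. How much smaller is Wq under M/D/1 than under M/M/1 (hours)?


ρ = 54.27/164.39 = 0.3301
Wq(M/M/1) = ρ/(μ−λ) = 0.3301/110.12 = 0.002998 hr
Wq(M/D/1) = ρ/(2(μ−λ)) = 0.001499 hr
Savings = 0.002998 − 0.001499 = 0.001499 hr

Final: 0.001499 hr


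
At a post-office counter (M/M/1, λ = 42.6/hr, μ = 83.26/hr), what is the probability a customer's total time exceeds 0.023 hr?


W ~ Exponential(μ−λ) for M/M/1.
μ − λ = 83.26 − 42.6 = 40.6600
P(W > t) = e^{−(μ−λ)t} = e^{−0.9352} = 0.392515

Final: 0.392515


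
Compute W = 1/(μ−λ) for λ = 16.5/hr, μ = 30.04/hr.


W = 1/(μ−λ) = 1/(30.04 − 16.5) = 1/13.54 = 0.07386 hr

Final: 0.07386 hr


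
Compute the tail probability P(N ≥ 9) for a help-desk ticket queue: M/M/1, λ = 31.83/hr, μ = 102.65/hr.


ρ = 31.83/102.65 = 0.3101
P(N ≥ n) = ρ^n = 0.3101^9 = 0.00002650

Final: 0.00002650


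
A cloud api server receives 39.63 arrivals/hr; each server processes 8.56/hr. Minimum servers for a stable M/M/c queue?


Stability requires cμ > λ ⇔ c > λ/μ.
λ/μ = 39.63/8.56 = 4.6297
Minimum integer c = ⌊4.6297⌋ + 1 = 5
Check: 5·8.56 = 42.80 > 39.63, while 4·8.56 = 34.24 ≤ 39.63

Final: 5 servers


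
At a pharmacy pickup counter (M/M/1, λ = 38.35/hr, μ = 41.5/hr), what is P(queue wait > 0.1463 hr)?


ρ = 38.35/41.5 = 0.9241
P(Wq > t) = ρ·e^{−(μ−λ)t} = 0.9241·e^{−0.4608}
= 0.9241·0.630750 = 0.582874

Final: 0.582874


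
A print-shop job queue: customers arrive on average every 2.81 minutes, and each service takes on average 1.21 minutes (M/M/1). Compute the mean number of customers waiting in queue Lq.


λ = 60/2.81 = 21.3523 /hr
μ = 60/1.21 = 49.5868 /hr
ρ = λ/μ = 21.3523/49.5868 = 0.4306
Lq = ρ²/(1−ρ) = 0.1854/0.5694 = 0.3256

Final: 0.3256


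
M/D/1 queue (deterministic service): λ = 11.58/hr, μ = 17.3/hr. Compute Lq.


ρ = 11.58/17.3 = 0.6694
M/D/1: Lq = ρ²/(2(1−ρ)) = 0.4480/(2·0.3306) = 0.67756

Final: 0.67756


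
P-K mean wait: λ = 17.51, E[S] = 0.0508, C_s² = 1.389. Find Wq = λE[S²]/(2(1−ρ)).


ρ = λ·E[S] = 17.51·0.0508 = 0.8895
E[S²] = E[S]²(1+C_s²) = 0.0508²·(1+1.389) = 0.006165
Wq = λ·E[S²]/(2(1−ρ)) = 17.51·0.006165/(2·0.1105) = 0.48850 hr

Final: 0.48850 hr


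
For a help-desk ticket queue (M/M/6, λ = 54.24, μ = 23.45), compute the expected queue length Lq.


a = λ/μ = 2.3130; ρ = a/6 = 0.3855
P₀ = 0.098611
Lq = P₀·a^c·ρ / (c!·(1−ρ)²) = 0.098611·153.13025·0.3855/(720·0.37761)
= 0.02141

Final: 0.02141


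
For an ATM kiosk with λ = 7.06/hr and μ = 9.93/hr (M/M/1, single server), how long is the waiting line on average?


ρ = 7.06/9.93 = 0.7110
Lq = ρ²/(1−ρ) = 0.5055/0.2890 = 1.7490

Final: 1.7490


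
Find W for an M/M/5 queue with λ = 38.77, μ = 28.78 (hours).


a = 1.3471; ρ = 0.2694; P₀ = 0.259758
Lq = P₀·a^c·ρ/(c!(1−ρ)²) = 0.004847
Wq = Lq/λ = 0.004847/38.77 = 0.0001250 hr
W = Wq + 1/μ = 0.0001250 + 0.03475 = 0.03487 hr

Final: 0.03487 hr


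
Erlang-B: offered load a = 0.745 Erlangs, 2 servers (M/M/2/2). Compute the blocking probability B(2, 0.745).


B(c,a) = (a^c/c!) / Σ_{k=0}^{c} a^k/k!
a^2/2! = 0.277512
Σ terms (k=0..2): 1.00000 + 0.74500 + 0.27751 = 2.022512
B = 0.277512/2.022512 = 0.137212

Final: 0.137212


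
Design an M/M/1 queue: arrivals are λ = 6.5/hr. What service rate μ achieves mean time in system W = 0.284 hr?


W = 1/(μ−λ) ⇒ μ − λ = 1/W = 1/0.284 = 3.5211
μ = λ + 1/W = 6.5 + 3.5211 = 10.0211 per hr

Final: 10.0211 /hr


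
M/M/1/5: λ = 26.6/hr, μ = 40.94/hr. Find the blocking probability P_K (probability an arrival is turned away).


ρ = λ/μ = 26.6/40.94 = 0.6497
P_K = (1−ρ)ρ^K/(1−ρ^(K+1)) = (0.3503·0.115789)/(1 − 0.075232)
= 0.040557/0.924768 = 0.043857

Final: 0.043857


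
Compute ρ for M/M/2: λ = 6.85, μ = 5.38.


ρ = λ/(cμ) = 6.85/(2·5.38) = 6.85/10.76 = 0.6366

Final: 0.6366


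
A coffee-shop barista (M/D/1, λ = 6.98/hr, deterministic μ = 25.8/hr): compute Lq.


ρ = 6.98/25.8 = 0.2705
M/D/1: Lq = ρ²/(2(1−ρ)) = 0.07319/(2·0.7295) = 0.05017

Final: 0.05017


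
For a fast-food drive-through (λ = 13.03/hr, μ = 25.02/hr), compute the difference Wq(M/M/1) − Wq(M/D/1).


ρ = 13.03/25.02 = 0.5208
Wq(M/M/1) = ρ/(μ−λ) = 0.5208/11.99 = 0.04343 hr
Wq(M/D/1) = ρ/(2(μ−λ)) = 0.02172 hr
Savings = 0.04343 − 0.02172 = 0.02172 hr

Final: 0.02172 hr


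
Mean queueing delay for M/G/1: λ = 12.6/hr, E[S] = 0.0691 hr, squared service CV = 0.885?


ρ = λ·E[S] = 12.6·0.0691 = 0.8707
E[S²] = E[S]²(1+C_s²) = 0.0691²·(1+0.885) = 0.009001
Wq = λ·E[S²]/(2(1−ρ)) = 12.6·0.009001/(2·0.1293) = 0.43840 hr

Final: 0.43840 hr


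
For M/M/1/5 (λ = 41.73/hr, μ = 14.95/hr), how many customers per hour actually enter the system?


ρ = 2.7913; P_K = (1−ρ)ρ^5/(1−ρ^6) = 0.643104
λ_eff = λ(1 − P_K) = 41.73·(1 − 0.643104) = 41.73·0.356896 = 14.8933 /hr

Final: 14.8933 /hr


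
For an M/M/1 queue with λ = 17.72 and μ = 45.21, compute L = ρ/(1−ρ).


ρ = λ/μ = 17.72/45.21 = 0.3919
L = ρ/(1−ρ) = 0.3919/(1 − 0.3919) = 0.3919/0.6081 = 0.6446

Final: 0.6446


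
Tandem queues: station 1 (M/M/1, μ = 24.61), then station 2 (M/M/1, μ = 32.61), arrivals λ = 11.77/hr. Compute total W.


Each node sees arrival rate λ = 11.77/hr (tandem ⇒ throughput preserved).
W₁ = 1/(μ₁−λ) = 1/(24.61−11.77) = 0.07788 hr
W₂ = 1/(μ₂−λ) = 1/(32.61−11.77) = 0.04798 hr
W_total = W₁ + W₂ = 0.07788 + 0.04798 = 0.12587 hr

Final: 0.12587 hr


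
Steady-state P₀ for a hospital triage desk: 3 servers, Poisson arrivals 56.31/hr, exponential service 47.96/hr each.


a = λ/μ = 56.31/47.96 = 1.1741; ρ = a/c = 0.3914
Σ_{k=0}^{2} a^k/k! (terms k=0..2) = 1.00000 + 1.17410 + 0.68926 = 2.86336
Tail: a^3/(3!(1−ρ)) = 1.61852/(6·0.6086) = 0.44321
P₀ = 1/(2.86336 + 0.44321) = 1/3.30658 = 0.302428

Final: 0.302428


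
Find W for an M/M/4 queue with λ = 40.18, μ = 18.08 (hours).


a = 2.2223; ρ = 0.5556; P₀ = 0.101958
Lq = P₀·a^c·ρ/(c!(1−ρ)²) = 0.29150
Wq = Lq/λ = 0.29150/40.18 = 0.007255 hr
W = Wq + 1/μ = 0.007255 + 0.05531 = 0.06256 hr

Final: 0.06256 hr


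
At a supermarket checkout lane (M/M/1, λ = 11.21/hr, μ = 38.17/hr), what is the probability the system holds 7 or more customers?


ρ = 11.21/38.17 = 0.2937
P(N ≥ n) = ρ^n = 0.2937^7 = 0.0001884

Final: 0.0001884


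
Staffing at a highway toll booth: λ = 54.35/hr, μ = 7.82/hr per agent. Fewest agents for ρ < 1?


Stability requires cμ > λ ⇔ c > λ/μ.
λ/μ = 54.35/7.82 = 6.9501
Minimum integer c = ⌊6.9501⌋ + 1 = 7
Check: 7·7.82 = 54.74 > 54.35, while 6·7.82 = 46.92 ≤ 54.35

Final: 7 servers


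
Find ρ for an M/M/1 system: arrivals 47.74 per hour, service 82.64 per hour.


ρ = λ/μ = 47.74/82.64 = 0.5777

Final: 0.5777


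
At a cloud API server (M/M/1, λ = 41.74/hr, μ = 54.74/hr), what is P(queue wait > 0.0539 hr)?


ρ = 41.74/54.74 = 0.7625
P(Wq > t) = ρ·e^{−(μ−λ)t} = 0.7625·e^{−0.7007}
= 0.7625·0.496238 = 0.378388

Final: 0.378388


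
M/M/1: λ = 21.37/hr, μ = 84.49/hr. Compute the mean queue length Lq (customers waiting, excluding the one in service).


ρ = 21.37/84.49 = 0.2529
Lq = ρ²/(1−ρ) = 0.06397/0.7471 = 0.08563

Final: 0.08563


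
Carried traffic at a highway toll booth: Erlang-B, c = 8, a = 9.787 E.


B(8,9.787) = 0.328243 (Erlang-B)
Carried load = a(1 − B) = 9.787·(1 − 0.328243) = 9.787·0.671757 = 6.5745 E

Final: 6.5745 Erlangs


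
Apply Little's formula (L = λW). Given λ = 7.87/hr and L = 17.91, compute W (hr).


W = L/λ = 17.91/7.87 = 2.2757 hr

Final: 2.2757 hr


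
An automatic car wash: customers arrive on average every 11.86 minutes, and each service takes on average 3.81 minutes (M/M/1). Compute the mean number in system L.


λ = 60/11.86 = 5.0590 /hr
μ = 60/3.81 = 15.7480 /hr
ρ = λ/μ = 5.0590/15.7480 = 0.3212
L = ρ/(1−ρ) = 0.3212/0.6788 = 0.4733

Final: 0.4733


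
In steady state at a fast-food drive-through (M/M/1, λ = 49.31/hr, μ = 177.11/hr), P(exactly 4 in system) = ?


ρ = 49.31/177.11 = 0.2784
P_n = (1−ρ)·ρ^n = (1 − 0.2784)·0.2784^4 = 0.7216·0.006009 = 0.004336

Final: 0.004336


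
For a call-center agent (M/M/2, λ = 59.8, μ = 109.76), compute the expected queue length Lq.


a = λ/μ = 0.5448; ρ = a/2 = 0.2724
P₀ = 0.571817
Lq = P₀·a^c·ρ / (c!·(1−ρ)²) = 0.571817·0.29683·0.2724/(2·0.52938)
= 0.04367

Final: 0.04367


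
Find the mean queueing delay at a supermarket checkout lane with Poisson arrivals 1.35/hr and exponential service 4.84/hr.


ρ = 1.35/4.84 = 0.2789
Wq = ρ/(μ−λ) = 0.2789/(4.84 − 1.35) = 0.2789/3.49 = 0.07992 hr

Final: 0.07992 hr


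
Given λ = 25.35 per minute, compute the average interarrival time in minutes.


Mean interarrival time = 1/λ = 1/25.35 minute = 0.03945 minute
In minutes: 0.03945 × 1 = 0.03945 min

Final: 0.03945 min


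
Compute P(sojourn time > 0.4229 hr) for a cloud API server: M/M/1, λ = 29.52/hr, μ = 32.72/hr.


W ~ Exponential(μ−λ) for M/M/1.
μ − λ = 32.72 − 29.52 = 3.2000
P(W > t) = e^{−(μ−λ)t} = e^{−1.3533} = 0.258391

Final: 0.258391


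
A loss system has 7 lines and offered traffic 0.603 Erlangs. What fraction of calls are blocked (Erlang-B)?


B(c,a) = (a^c/c!) / Σ_{k=0}^{c} a^k/k!
a^7/7! = 0.000005752
Σ terms (k=0..7): 1.00000 + 0.60300 + 0.18180 + 0.03654 + 0.005509 + 0.0006644 + 0.00006677 + 0.000005752 = 1.827593
B = 0.000005752/1.827593 = 0.000003147

Final: 0.000003147


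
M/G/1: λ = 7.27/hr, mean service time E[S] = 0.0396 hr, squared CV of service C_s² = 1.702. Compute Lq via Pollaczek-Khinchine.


ρ = λ·E[S] = 7.27·0.0396 = 0.2879
Lq = ρ²(1+C_s²)/(2(1−ρ)) = 0.08288·(1+1.702)/(2·0.7121)
= 0.08288·2.7020/1.4242 = 0.15724

Final: 0.15724


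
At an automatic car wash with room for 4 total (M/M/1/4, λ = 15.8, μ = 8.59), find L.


ρ = 15.8/8.59 = 1.8393
L = ρ[1 − (K+1)ρ^K + Kρ^(K+1)] / [(1−ρ)(1−ρ^(K+1))]
Numerator: 1.8393·(1 − 5·11.446051 + 4·21.053273) = 51.470171
Denominator: (-0.8393)·(-20.053273) = 16.831676
L = 51.470171/16.831676 = 3.0579

Final: 3.0579


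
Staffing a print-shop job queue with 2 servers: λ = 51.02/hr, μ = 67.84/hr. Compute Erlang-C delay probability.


a = λ/μ = 0.7521; ρ = a/2 = 0.3760
P₀ = 0.453455 (from M/M/c formula)
C(c,a) = [a^c/(c!(1−ρ))]·P₀ = [0.56560/(2·0.6240)]·0.453455
= 0.45323·0.453455 = 0.205518

Final: 0.205518


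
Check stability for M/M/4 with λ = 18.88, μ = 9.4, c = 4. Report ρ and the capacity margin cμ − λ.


Total capacity cμ = 4·9.4 = 37.60/hr
ρ = λ/(cμ) = 18.88/37.60 = 0.5021
Stable ⇔ ρ < 1: YES
Spare capacity = cμ − λ = 37.60 − 18.88 = 18.72/hr

Final: ρ = 0.5021; stable; margin = 18.72/hr


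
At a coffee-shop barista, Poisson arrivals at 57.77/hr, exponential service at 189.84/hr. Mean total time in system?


W = 1/(μ−λ) = 1/(189.84 − 57.77) = 1/132.07 = 0.007572 hr

Final: 0.007572 hr


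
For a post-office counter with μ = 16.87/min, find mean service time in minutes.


Mean service time = 1/μ = 1/16.87 minute = 0.05928 minute
In minutes: 0.05928 × 1 = 0.05928 min

Final: 0.05928 min


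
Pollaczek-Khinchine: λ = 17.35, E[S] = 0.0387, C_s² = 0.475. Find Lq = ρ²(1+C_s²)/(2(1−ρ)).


ρ = λ·E[S] = 17.35·0.0387 = 0.6714
Lq = ρ²(1+C_s²)/(2(1−ρ)) = 0.4508·(1+0.475)/(2·0.3286)
= 0.4508·1.4750/0.6571 = 1.01199

Final: 1.01199


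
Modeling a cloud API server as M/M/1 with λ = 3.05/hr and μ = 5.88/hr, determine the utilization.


ρ = λ/μ = 3.05/5.88 = 0.5187

Final: 0.5187


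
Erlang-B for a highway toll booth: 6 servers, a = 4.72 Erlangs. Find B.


B(c,a) = (a^c/c!) / Σ_{k=0}^{c} a^k/k!
a^6/6! = 15.357464
Σ terms (k=0..6): 1.00000 + 4.72000 + 11.13920 + 17.52567 + 20.68030 + 19.52220 + 15.35746 = 89.944834
B = 15.357464/89.944834 = 0.170743

Final: 0.170743


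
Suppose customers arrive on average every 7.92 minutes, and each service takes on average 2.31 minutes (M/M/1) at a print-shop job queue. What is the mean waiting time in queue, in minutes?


λ = 60/7.92 = 7.5758 /hr
μ = 60/2.31 = 25.9740 /hr
ρ = λ/μ = 7.5758/25.9740 = 0.2917
Wq = ρ/(μ−λ) = 0.2917/(25.9740−7.5758) = 0.01585 hr
In minutes: 0.01585·60 = 0.9512 min

Final: 0.9512 min


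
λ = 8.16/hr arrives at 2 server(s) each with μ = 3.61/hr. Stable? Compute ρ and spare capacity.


Total capacity cμ = 2·3.61 = 7.22/hr
ρ = λ/(cμ) = 8.16/7.22 = 1.1302
Stable ⇔ ρ < 1: NO
Spare capacity = cμ − λ = 7.22 − 8.16 = -0.94/hr

Final: ρ = 1.1302; unstable; margin = -0.94/hr


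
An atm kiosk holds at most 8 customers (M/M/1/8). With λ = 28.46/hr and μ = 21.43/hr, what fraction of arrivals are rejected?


ρ = λ/μ = 28.46/21.43 = 1.3280
P_K = (1−ρ)ρ^K/(1−ρ^(K+1)) = (-0.3280·9.676132)/(1 − 12.850337)
= -3.174205/-11.850337 = 0.267858

Final: 0.267858


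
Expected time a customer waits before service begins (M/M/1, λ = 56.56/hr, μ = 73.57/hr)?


ρ = 56.56/73.57 = 0.7688
Wq = ρ/(μ−λ) = 0.7688/(73.57 − 56.56) = 0.7688/17.01 = 0.04520 hr

Final: 0.04520 hr


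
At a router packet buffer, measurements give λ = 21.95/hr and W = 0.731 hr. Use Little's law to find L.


L = λW = 21.95·0.731 = 16.0454

Final: 16.0454


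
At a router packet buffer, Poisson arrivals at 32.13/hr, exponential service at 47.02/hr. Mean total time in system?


W = 1/(μ−λ) = 1/(47.02 − 32.13) = 1/14.89 = 0.06716 hr

Final: 0.06716 hr


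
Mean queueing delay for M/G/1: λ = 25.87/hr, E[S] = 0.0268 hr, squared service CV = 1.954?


ρ = λ·E[S] = 25.87·0.0268 = 0.6933
E[S²] = E[S]²(1+C_s²) = 0.0268²·(1+1.954) = 0.002122
Wq = λ·E[S²]/(2(1−ρ)) = 25.87·0.002122/(2·0.3067) = 0.08949 hr

Final: 0.08949 hr


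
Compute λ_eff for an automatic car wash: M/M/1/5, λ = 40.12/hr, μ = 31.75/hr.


ρ = 1.2636; P_K = (1−ρ)ρ^5/(1−ρ^6) = 0.276557
λ_eff = λ(1 − P_K) = 40.12·(1 − 0.276557) = 40.12·0.723443 = 29.0245 /hr

Final: 29.0245 /hr


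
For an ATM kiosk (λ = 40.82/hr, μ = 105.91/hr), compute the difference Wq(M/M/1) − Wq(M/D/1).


ρ = 40.82/105.91 = 0.3854
Wq(M/M/1) = ρ/(μ−λ) = 0.3854/65.09 = 0.005921 hr
Wq(M/D/1) = ρ/(2(μ−λ)) = 0.002961 hr
Savings = 0.005921 − 0.002961 = 0.002961 hr

Final: 0.002961 hr


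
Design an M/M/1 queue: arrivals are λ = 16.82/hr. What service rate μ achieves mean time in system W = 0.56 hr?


W = 1/(μ−λ) ⇒ μ − λ = 1/W = 1/0.56 = 1.7857
μ = λ + 1/W = 16.82 + 1.7857 = 18.6057 per hr

Final: 18.6057 /hr


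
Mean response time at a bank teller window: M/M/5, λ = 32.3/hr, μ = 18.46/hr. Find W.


a = 1.7497; ρ = 0.3499; P₀ = 0.173187
Lq = P₀·a^c·ρ/(c!(1−ρ)²) = 0.01960
Wq = Lq/λ = 0.01960/32.3 = 0.0006069 hr
W = Wq + 1/μ = 0.0006069 + 0.05417 = 0.05478 hr

Final: 0.05478 hr


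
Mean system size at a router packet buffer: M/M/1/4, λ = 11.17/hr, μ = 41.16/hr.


ρ = 11.17/41.16 = 0.2714
L = ρ[1 − (K+1)ρ^K + Kρ^(K+1)] / [(1−ρ)(1−ρ^(K+1))]
Numerator: 0.2714·(1 − 5·0.005424 + 4·0.001472) = 0.265618
Denominator: (0.7286)·(0.998528) = 0.727548
L = 0.265618/0.727548 = 0.3651

Final: 0.3651


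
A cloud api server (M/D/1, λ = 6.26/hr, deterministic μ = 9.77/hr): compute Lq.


ρ = 6.26/9.77 = 0.6407
M/D/1: Lq = ρ²/(2(1−ρ)) = 0.4105/(2·0.3593) = 0.57137

Final: 0.57137


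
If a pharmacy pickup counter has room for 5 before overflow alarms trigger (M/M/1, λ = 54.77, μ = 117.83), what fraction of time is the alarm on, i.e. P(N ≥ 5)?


ρ = 54.77/117.83 = 0.4648
P(N ≥ n) = ρ^n = 0.4648^5 = 0.021699

Final: 0.021699


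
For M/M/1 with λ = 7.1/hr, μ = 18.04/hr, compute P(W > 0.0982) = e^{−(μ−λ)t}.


W ~ Exponential(μ−λ) for M/M/1.
μ − λ = 18.04 − 7.1 = 10.9400
P(W > t) = e^{−(μ−λ)t} = e^{−1.0743} = 0.341534

Final: 0.341534


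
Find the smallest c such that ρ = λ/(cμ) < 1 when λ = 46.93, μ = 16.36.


Stability requires cμ > λ ⇔ c > λ/μ.
λ/μ = 46.93/16.36 = 2.8686
Minimum integer c = ⌊2.8686⌋ + 1 = 3
Check: 3·16.36 = 49.08 > 46.93, while 2·16.36 = 32.72 ≤ 46.93

Final: 3 servers


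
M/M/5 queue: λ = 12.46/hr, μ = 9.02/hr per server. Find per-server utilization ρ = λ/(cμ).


ρ = λ/(cμ) = 12.46/(5·9.02) = 12.46/45.10 = 0.2763

Final: 0.2763


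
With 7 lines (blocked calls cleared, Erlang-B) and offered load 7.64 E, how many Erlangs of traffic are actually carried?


B(7,7.64) = 0.287462 (Erlang-B)
Carried load = a(1 − B) = 7.64·(1 − 0.287462) = 7.64·0.712538 = 5.4438 E

Final: 5.4438 Erlangs


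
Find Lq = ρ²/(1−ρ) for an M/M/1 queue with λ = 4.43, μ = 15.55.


ρ = 4.43/15.55 = 0.2849
Lq = ρ²/(1−ρ) = 0.08116/0.7151 = 0.1135

Final: 0.1135


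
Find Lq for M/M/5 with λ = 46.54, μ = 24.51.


a = λ/μ = 1.8988; ρ = a/5 = 0.3798
P₀ = 0.148900
Lq = P₀·a^c·ρ / (c!·(1−ρ)²) = 0.148900·24.68399·0.3798/(120·0.38469)
= 0.03024

Final: 0.03024


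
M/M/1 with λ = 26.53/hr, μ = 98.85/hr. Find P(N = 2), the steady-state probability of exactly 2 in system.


ρ = 26.53/98.85 = 0.2684
P_n = (1−ρ)·ρ^n = (1 − 0.2684)·0.2684^2 = 0.7316·0.072031 = 0.052699

Final: 0.052699


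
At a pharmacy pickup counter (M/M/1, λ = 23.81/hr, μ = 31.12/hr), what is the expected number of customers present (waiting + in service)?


ρ = λ/μ = 23.81/31.12 = 0.7651
L = ρ/(1−ρ) = 0.7651/(1 − 0.7651) = 0.7651/0.2349 = 3.2572

Final: 3.2572


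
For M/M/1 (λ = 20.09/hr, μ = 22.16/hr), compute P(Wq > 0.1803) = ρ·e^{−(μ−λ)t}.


ρ = 20.09/22.16 = 0.9066
P(Wq > t) = ρ·e^{−(μ−λ)t} = 0.9066·e^{−0.3732}
= 0.9066·0.688513 = 0.624198

Final: 0.624198


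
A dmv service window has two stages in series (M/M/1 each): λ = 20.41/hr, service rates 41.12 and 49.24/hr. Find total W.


Each node sees arrival rate λ = 20.41/hr (tandem ⇒ throughput preserved).
W₁ = 1/(μ₁−λ) = 1/(41.12−20.41) = 0.04829 hr
W₂ = 1/(μ₂−λ) = 1/(49.24−20.41) = 0.03469 hr
W_total = W₁ + W₂ = 0.04829 + 0.03469 = 0.08297 hr

Final: 0.08297 hr


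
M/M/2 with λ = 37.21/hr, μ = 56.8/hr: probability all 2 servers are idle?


a = λ/μ = 37.21/56.8 = 0.6551; ρ = a/c = 0.3276
Σ_{k=0}^{1} a^k/k! (terms k=0..1) = 1.00000 + 0.65511 = 1.65511
Tail: a^2/(2!(1−ρ)) = 0.42916/(2·0.6724) = 0.31911
P₀ = 1/(1.65511 + 0.31911) = 1/1.97421 = 0.506531

Final: 0.506531


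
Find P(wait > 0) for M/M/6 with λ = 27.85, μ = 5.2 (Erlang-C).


a = λ/μ = 5.3558; ρ = a/6 = 0.8926
P₀ = 0.002366 (from M/M/c formula)
C(c,a) = [a^c/(c!(1−ρ))]·P₀ = [23601.03969/(720·0.1074)]·0.002366
= 305.28708·0.002366 = 0.722412

Final: 0.722412


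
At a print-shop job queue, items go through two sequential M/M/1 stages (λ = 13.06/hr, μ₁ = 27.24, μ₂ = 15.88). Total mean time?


Each node sees arrival rate λ = 13.06/hr (tandem ⇒ throughput preserved).
W₁ = 1/(μ₁−λ) = 1/(27.24−13.06) = 0.07052 hr
W₂ = 1/(μ₂−λ) = 1/(15.88−13.06) = 0.35461 hr
W_total = W₁ + W₂ = 0.07052 + 0.35461 = 0.42513 hr

Final: 0.42513 hr


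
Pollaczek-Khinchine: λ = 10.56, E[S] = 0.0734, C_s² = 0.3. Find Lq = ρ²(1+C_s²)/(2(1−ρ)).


ρ = λ·E[S] = 10.56·0.0734 = 0.7751
Lq = ρ²(1+C_s²)/(2(1−ρ)) = 0.6008·(1+0.3)/(2·0.2249)
= 0.6008·1.3000/0.4498 = 1.73641

Final: 1.73641


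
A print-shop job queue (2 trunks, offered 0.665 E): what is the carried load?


B(2,0.665) = 0.117232 (Erlang-B)
Carried load = a(1 − B) = 0.665·(1 − 0.117232) = 0.665·0.882768 = 0.5870 E

Final: 0.5870 Erlangs


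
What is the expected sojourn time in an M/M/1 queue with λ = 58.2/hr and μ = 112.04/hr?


W = 1/(μ−λ) = 1/(112.04 − 58.2) = 1/53.84 = 0.01857 hr

Final: 0.01857 hr


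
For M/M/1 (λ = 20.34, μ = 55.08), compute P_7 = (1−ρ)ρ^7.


ρ = 20.34/55.08 = 0.3693
P_n = (1−ρ)·ρ^n = (1 − 0.3693)·0.3693^7 = 0.6307·0.0009365 = 0.0005907

Final: 0.0005907


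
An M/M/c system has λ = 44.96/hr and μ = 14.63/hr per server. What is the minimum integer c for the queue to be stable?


Stability requires cμ > λ ⇔ c > λ/μ.
λ/μ = 44.96/14.63 = 3.0731
Minimum integer c = ⌊3.0731⌋ + 1 = 4
Check: 4·14.63 = 58.52 > 44.96, while 3·14.63 = 43.89 ≤ 44.96

Final: 4 servers


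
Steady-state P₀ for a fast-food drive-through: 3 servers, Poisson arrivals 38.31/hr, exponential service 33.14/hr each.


a = λ/μ = 38.31/33.14 = 1.1560; ρ = a/c = 0.3853
Σ_{k=0}^{2} a^k/k! (terms k=0..2) = 1.00000 + 1.15600 + 0.66817 = 2.82418
Tail: a^3/(3!(1−ρ)) = 1.54482/(6·0.6147) = 0.41888
P₀ = 1/(2.82418 + 0.41888) = 1/3.24306 = 0.308351

Final: 0.308351


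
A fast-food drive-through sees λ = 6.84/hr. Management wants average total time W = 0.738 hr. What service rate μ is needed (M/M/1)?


W = 1/(μ−λ) ⇒ μ − λ = 1/W = 1/0.738 = 1.3550
μ = λ + 1/W = 6.84 + 1.3550 = 8.1950 per hr

Final: 8.1950 /hr


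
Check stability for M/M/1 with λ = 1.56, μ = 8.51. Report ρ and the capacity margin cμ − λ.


Total capacity cμ = 1·8.51 = 8.51/hr
ρ = λ/(cμ) = 1.56/8.51 = 0.1833
Stable ⇔ ρ < 1: YES
Spare capacity = cμ − λ = 8.51 − 1.56 = 6.95/hr

Final: ρ = 0.1833; stable; margin = 6.95/hr


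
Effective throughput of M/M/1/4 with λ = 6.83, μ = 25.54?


ρ = 0.2674; P_K = (1−ρ)ρ^4/(1−ρ^5) = 0.003752
λ_eff = λ(1 − P_K) = 6.83·(1 − 0.003752) = 6.83·0.996248 = 6.8044 /hr

Final: 6.8044 /hr


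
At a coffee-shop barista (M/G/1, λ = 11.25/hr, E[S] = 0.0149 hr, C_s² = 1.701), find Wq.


ρ = λ·E[S] = 11.25·0.0149 = 0.1676
E[S²] = E[S]²(1+C_s²) = 0.0149²·(1+1.701) = 0.0005996
Wq = λ·E[S²]/(2(1−ρ)) = 11.25·0.0005996/(2·0.8324) = 0.004052 hr

Final: 0.004052 hr


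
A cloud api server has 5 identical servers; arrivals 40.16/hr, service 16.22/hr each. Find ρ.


ρ = λ/(cμ) = 40.16/(5·16.22) = 40.16/81.10 = 0.4952

Final: 0.4952


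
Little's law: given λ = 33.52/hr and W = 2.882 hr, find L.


L = λW = 33.52·2.882 = 96.6046

Final: 96.6046


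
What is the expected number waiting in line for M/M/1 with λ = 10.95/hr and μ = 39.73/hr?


ρ = 10.95/39.73 = 0.2756
Lq = ρ²/(1−ρ) = 0.07596/0.7244 = 0.1049

Final: 0.1049


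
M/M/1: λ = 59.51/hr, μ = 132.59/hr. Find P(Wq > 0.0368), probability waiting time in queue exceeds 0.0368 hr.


ρ = 59.51/132.59 = 0.4488
P(Wq > t) = ρ·e^{−(μ−λ)t} = 0.4488·e^{−2.6893}
= 0.4488·0.067925 = 0.030487

Final: 0.030487


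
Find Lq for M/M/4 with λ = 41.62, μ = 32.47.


a = λ/μ = 1.2818; ρ = a/4 = 0.3204
P₀ = 0.276257
Lq = P₀·a^c·ρ / (c!·(1−ρ)²) = 0.276257·2.69947·0.3204/(24·0.46179)
= 0.02156

Final: 0.02156


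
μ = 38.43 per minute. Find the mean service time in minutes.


Mean service time = 1/μ = 1/38.43 minute = 0.02602 minute
In minutes: 0.02602 × 1 = 0.02602 min

Final: 0.02602 min


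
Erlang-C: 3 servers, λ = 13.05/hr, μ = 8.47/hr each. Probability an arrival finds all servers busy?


a = λ/μ = 1.5407; ρ = a/3 = 0.5136
P₀ = 0.200769 (from M/M/c formula)
C(c,a) = [a^c/(c!(1−ρ))]·P₀ = [3.65747/(6·0.4864)]·0.200769
= 1.25319·0.200769 = 0.251601

Final: 0.251601


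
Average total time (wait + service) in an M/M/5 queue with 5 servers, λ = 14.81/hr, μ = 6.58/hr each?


a = 2.2508; ρ = 0.4502; P₀ = 0.103855
Lq = P₀·a^c·ρ/(c!(1−ρ)²) = 0.07443
Wq = Lq/λ = 0.07443/14.81 = 0.005026 hr
W = Wq + 1/μ = 0.005026 + 0.15198 = 0.15700 hr

Final: 0.15700 hr


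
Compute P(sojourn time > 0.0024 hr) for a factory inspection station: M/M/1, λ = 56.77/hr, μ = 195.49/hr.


W ~ Exponential(μ−λ) for M/M/1.
μ − λ = 195.49 − 56.77 = 138.7200
P(W > t) = e^{−(μ−λ)t} = e^{−0.3329} = 0.716822

Final: 0.716822


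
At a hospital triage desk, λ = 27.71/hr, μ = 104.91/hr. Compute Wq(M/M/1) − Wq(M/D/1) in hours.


ρ = 27.71/104.91 = 0.2641
Wq(M/M/1) = ρ/(μ−λ) = 0.2641/77.20 = 0.003421 hr
Wq(M/D/1) = ρ/(2(μ−λ)) = 0.001711 hr
Savings = 0.003421 − 0.001711 = 0.001711 hr

Final: 0.001711 hr


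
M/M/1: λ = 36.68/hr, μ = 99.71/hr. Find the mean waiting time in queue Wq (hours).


ρ = 36.68/99.71 = 0.3679
Wq = ρ/(μ−λ) = 0.3679/(99.71 − 36.68) = 0.3679/63.03 = 0.005836 hr

Final: 0.005836 hr


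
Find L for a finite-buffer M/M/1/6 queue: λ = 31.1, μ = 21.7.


ρ = 31.1/21.7 = 1.4332
L = ρ[1 − (K+1)ρ^K + Kρ^(K+1)] / [(1−ρ)(1−ρ^(K+1))]
Numerator: 1.4332·(1 − 7·8.665706 + 6·12.419514) = 21.292955
Denominator: (-0.4332)·(-11.419514) = 4.946702
L = 21.292955/4.946702 = 4.3045

Final: 4.3045


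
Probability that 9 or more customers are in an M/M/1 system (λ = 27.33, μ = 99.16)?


ρ = 27.33/99.16 = 0.2756
P(N ≥ n) = ρ^n = 0.2756^9 = 0.000009178

Final: 0.000009178


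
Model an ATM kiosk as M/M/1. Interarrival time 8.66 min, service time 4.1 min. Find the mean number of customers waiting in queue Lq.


λ = 60/8.66 = 6.9284 /hr
μ = 60/4.1 = 14.6341 /hr
ρ = λ/μ = 6.9284/14.6341 = 0.4734
Lq = ρ²/(1−ρ) = 0.2241/0.5266 = 0.4257

Final: 0.4257


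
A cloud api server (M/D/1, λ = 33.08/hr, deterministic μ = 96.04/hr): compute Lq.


ρ = 33.08/96.04 = 0.3444
M/D/1: Lq = ρ²/(2(1−ρ)) = 0.1186/(2·0.6556) = 0.09049

Final: 0.09049


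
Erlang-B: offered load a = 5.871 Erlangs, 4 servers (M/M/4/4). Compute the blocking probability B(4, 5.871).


B(c,a) = (a^c/c!) / Σ_{k=0}^{c} a^k/k!
a^4/4! = 49.503634
Σ terms (k=0..4): 1.00000 + 5.87100 + 17.23432 + 33.72757 + 49.50363 = 107.336520
B = 49.503634/107.336520 = 0.461200

Final: 0.461200


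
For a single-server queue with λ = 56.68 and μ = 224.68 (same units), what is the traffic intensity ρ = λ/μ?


ρ = λ/μ = 56.68/224.68 = 0.2523

Final: 0.2523


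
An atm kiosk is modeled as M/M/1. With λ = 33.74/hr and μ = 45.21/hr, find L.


ρ = λ/μ = 33.74/45.21 = 0.7463
L = ρ/(1−ρ) = 0.7463/(1 − 0.7463) = 0.7463/0.2537 = 2.9416

Final: 2.9416


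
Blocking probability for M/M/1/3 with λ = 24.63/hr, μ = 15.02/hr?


ρ = λ/μ = 24.63/15.02 = 1.6398
P_K = (1−ρ)ρ^K/(1−ρ^(K+1)) = (-0.6398·4.409440)/(1 − 7.230660)
= -2.821220/-6.230660 = 0.452796

Final: 0.452796


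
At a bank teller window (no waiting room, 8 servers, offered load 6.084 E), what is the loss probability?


B(c,a) = (a^c/c!) / Σ_{k=0}^{c} a^k/k!
a^8/8! = 46.557872
Σ terms (k=0..8): 1.00000 + 6.08400 + 18.50753 + 37.53327 + 57.08810 + 69.46480 + 70.43731 + 61.22008 + 46.55787 = 367.892951
B = 46.557872/367.892951 = 0.126553

Final: 0.126553


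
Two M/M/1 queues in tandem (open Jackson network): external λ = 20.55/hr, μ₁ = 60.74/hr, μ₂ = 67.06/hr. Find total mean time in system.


Each node sees arrival rate λ = 20.55/hr (tandem ⇒ throughput preserved).
W₁ = 1/(μ₁−λ) = 1/(60.74−20.55) = 0.02488 hr
W₂ = 1/(μ₂−λ) = 1/(67.06−20.55) = 0.02150 hr
W_total = W₁ + W₂ = 0.02488 + 0.02150 = 0.04638 hr

Final: 0.04638 hr


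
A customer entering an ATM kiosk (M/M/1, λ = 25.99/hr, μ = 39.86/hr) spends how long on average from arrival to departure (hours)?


W = 1/(μ−λ) = 1/(39.86 − 25.99) = 1/13.87 = 0.07210 hr

Final: 0.07210 hr


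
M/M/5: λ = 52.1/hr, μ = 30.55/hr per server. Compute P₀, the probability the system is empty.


a = λ/μ = 52.1/30.55 = 1.7054; ρ = a/c = 0.3411
Σ_{k=0}^{4} a^k/k! (terms k=0..4) = 1.00000 + 1.70540 + 1.45420 + 0.82666 + 0.35245 = 5.33871
Tail: a^5/(5!(1−ρ)) = 14.42556/(120·0.6589) = 0.18244
P₀ = 1/(5.33871 + 0.18244) = 1/5.52115 = 0.181122

Final: 0.181122


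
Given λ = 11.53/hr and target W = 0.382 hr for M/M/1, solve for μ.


W = 1/(μ−λ) ⇒ μ − λ = 1/W = 1/0.382 = 2.6178
μ = λ + 1/W = 11.53 + 2.6178 = 14.1478 per hr

Final: 14.1478 /hr


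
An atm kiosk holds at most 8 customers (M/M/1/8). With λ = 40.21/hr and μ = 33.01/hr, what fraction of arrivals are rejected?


ρ = λ/μ = 40.21/33.01 = 1.2181
P_K = (1−ρ)ρ^K/(1−ρ^(K+1)) = (-0.2181·4.847395)/(1 − 5.904688)
= -1.057293/-4.904688 = 0.215568

Final: 0.215568


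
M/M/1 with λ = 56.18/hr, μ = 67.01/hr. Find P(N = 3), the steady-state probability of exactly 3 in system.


ρ = 56.18/67.01 = 0.8384
P_n = (1−ρ)·ρ^n = (1 − 0.8384)·0.8384^3 = 0.1616·0.589286 = 0.095239

Final: 0.095239


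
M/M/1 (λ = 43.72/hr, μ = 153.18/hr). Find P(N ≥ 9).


ρ = 43.72/153.18 = 0.2854
P(N ≥ n) = ρ^n = 0.2854^9 = 0.00001257

Final: 0.00001257


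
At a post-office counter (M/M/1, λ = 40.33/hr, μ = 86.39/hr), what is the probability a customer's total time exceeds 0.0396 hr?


W ~ Exponential(μ−λ) for M/M/1.
μ − λ = 86.39 − 40.33 = 46.0600
P(W > t) = e^{−(μ−λ)t} = e^{−1.8240} = 0.161383

Final: 0.161383


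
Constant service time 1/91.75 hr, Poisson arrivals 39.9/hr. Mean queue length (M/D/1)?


ρ = 39.9/91.75 = 0.4349
M/D/1: Lq = ρ²/(2(1−ρ)) = 0.1891/(2·0.5651) = 0.16733

Final: 0.16733


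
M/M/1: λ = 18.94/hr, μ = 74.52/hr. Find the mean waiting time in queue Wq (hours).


ρ = 18.94/74.52 = 0.2542
Wq = ρ/(μ−λ) = 0.2542/(74.52 − 18.94) = 0.2542/55.58 = 0.004573 hr

Final: 0.004573 hr


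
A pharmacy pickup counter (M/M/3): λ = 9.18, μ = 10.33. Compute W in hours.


a = 0.8887; ρ = 0.2962; P₀ = 0.408205
Lq = P₀·a^c·ρ/(c!(1−ρ)²) = 0.02856
Wq = Lq/λ = 0.02856/9.18 = 0.003111 hr
W = Wq + 1/μ = 0.003111 + 0.09681 = 0.09992 hr

Final: 0.09992 hr


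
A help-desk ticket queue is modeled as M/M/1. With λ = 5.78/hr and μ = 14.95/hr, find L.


ρ = λ/μ = 5.78/14.95 = 0.3866
L = ρ/(1−ρ) = 0.3866/(1 − 0.3866) = 0.3866/0.6134 = 0.6303

Final: 0.6303


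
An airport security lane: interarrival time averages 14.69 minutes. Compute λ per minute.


λ = 1/(interarrival time) in consistent units.
1 minute = 1 min, so λ = 1/14.69 = 0.06807 per minute

Final: 0.06807 /min


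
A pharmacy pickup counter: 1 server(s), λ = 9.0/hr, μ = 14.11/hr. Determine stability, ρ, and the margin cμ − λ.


Total capacity cμ = 1·14.11 = 14.11/hr
ρ = λ/(cμ) = 9.0/14.11 = 0.6378
Stable ⇔ ρ < 1: YES
Spare capacity = cμ − λ = 14.11 − 9.0 = 5.11/hr

Final: ρ = 0.6378; stable; margin = 5.11/hr


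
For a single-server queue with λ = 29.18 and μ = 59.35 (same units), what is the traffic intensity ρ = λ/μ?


ρ = λ/μ = 29.18/59.35 = 0.4917

Final: 0.4917


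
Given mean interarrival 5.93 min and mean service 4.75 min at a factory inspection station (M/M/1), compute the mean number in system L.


λ = 60/5.93 = 10.1180 /hr
μ = 60/4.75 = 12.6316 /hr
ρ = λ/μ = 10.1180/12.6316 = 0.8010
L = ρ/(1−ρ) = 0.8010/0.1990 = 4.0254

Final: 4.0254


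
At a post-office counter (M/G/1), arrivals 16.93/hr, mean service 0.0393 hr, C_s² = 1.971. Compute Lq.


ρ = λ·E[S] = 16.93·0.0393 = 0.6653
Lq = ρ²(1+C_s²)/(2(1−ρ)) = 0.4427·(1+1.971)/(2·0.3347)
= 0.4427·2.9710/0.6693 = 1.96508

Final: 1.96508


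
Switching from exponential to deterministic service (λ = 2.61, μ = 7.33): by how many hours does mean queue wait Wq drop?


ρ = 2.61/7.33 = 0.3561
Wq(M/M/1) = ρ/(μ−λ) = 0.3561/4.72 = 0.07544 hr
Wq(M/D/1) = ρ/(2(μ−λ)) = 0.03772 hr
Savings = 0.07544 − 0.03772 = 0.03772 hr

Final: 0.03772 hr


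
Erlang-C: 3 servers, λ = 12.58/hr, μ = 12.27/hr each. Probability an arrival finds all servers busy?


a = λ/μ = 1.0253; ρ = a/3 = 0.3418
P₀ = 0.354142 (from M/M/c formula)
C(c,a) = [a^c/(c!(1−ρ))]·P₀ = [1.07773/(6·0.6582)]·0.354142
= 0.27288·0.354142 = 0.096638

Final: 0.096638


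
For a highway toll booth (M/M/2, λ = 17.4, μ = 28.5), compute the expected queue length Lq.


a = λ/μ = 0.6105; ρ = a/2 = 0.3053
P₀ = 0.532258
Lq = P₀·a^c·ρ / (c!·(1−ρ)²) = 0.532258·0.37274·0.3053/(2·0.48266)
= 0.06274

Final: 0.06274


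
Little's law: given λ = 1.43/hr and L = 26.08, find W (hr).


W = L/λ = 26.08/1.43 = 18.2378 hr

Final: 18.2378 hr


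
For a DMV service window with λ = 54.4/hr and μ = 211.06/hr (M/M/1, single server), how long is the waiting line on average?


ρ = 54.4/211.06 = 0.2577
Lq = ρ²/(1−ρ) = 0.06643/0.7423 = 0.08950

Final: 0.08950


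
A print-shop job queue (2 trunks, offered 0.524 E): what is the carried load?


B(2,0.524) = 0.082639 (Erlang-B)
Carried load = a(1 − B) = 0.524·(1 − 0.082639) = 0.524·0.917361 = 0.4807 E

Final: 0.4807 Erlangs


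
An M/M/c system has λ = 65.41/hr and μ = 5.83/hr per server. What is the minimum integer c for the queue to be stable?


Stability requires cμ > λ ⇔ c > λ/μ.
λ/μ = 65.41/5.83 = 11.2196
Minimum integer c = ⌊11.2196⌋ + 1 = 12
Check: 12·5.83 = 69.96 > 65.41, while 11·5.83 = 64.13 ≤ 65.41

Final: 12 servers


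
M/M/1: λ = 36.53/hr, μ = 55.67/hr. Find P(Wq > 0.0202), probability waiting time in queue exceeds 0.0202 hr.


ρ = 36.53/55.67 = 0.6562
P(Wq > t) = ρ·e^{−(μ−λ)t} = 0.6562·e^{−0.3866}
= 0.6562·0.679344 = 0.445777

Final: 0.445777


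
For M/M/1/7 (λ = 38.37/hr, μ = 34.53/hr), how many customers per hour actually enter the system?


ρ = 1.1112; P_K = (1−ρ)ρ^7/(1−ρ^8) = 0.175628
λ_eff = λ(1 − P_K) = 38.37·(1 − 0.175628) = 38.37·0.824372 = 31.6312 /hr

Final: 31.6312 /hr


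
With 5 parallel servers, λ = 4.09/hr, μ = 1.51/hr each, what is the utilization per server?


ρ = λ/(cμ) = 4.09/(5·1.51) = 4.09/7.55 = 0.5417

Final: 0.5417


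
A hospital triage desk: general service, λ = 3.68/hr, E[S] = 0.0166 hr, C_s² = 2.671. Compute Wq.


ρ = λ·E[S] = 3.68·0.0166 = 0.06109
E[S²] = E[S]²(1+C_s²) = 0.0166²·(1+2.671) = 0.001012
Wq = λ·E[S²]/(2(1−ρ)) = 3.68·0.001012/(2·0.9389) = 0.001982 hr

Final: 0.001982 hr


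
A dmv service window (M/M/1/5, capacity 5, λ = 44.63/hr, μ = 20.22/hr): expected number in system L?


ρ = 44.63/20.22 = 2.2072
L = ρ[1 − (K+1)ρ^K + Kρ^(K+1)] / [(1−ρ)(1−ρ^(K+1))]
Numerator: 2.2072·(1 − 6·52.387621 + 5·115.631035) = 584.537008
Denominator: (-1.2072)·(-114.631035) = 138.384944
L = 584.537008/138.384944 = 4.2240

Final: 4.2240


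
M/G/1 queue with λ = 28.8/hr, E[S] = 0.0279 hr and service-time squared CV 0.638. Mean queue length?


ρ = λ·E[S] = 28.8·0.0279 = 0.8035
Lq = ρ²(1+C_s²)/(2(1−ρ)) = 0.6456·(1+0.638)/(2·0.1965)
= 0.6456·1.6380/0.3930 = 2.69128

Final: 2.69128


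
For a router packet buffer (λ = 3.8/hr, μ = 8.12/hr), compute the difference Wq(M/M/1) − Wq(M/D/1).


ρ = 3.8/8.12 = 0.4680
Wq(M/M/1) = ρ/(μ−λ) = 0.4680/4.32 = 0.10833 hr
Wq(M/D/1) = ρ/(2(μ−λ)) = 0.05416 hr
Savings = 0.10833 − 0.05416 = 0.05416 hr

Final: 0.05416 hr


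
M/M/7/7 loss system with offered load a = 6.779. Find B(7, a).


B(c,a) = (a^c/c!) / Σ_{k=0}^{c} a^k/k!
a^7/7! = 130.535579
Σ terms (k=0..7): 1.00000 + 6.77900 + 22.97742 + 51.92131 + 87.99364 + 119.30178 + 134.79113 + 130.53558 = 555.299861
B = 130.535579/555.299861 = 0.235072

Final: 0.235072


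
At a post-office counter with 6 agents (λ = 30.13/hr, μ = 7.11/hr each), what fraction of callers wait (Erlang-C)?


a = λ/μ = 4.2377; ρ = a/6 = 0.7063
P₀ = 0.012640 (from M/M/c formula)
C(c,a) = [a^c/(c!(1−ρ))]·P₀ = [5791.31497/(720·0.2937)]·0.012640
= 27.38511·0.012640 = 0.346161

Final: 0.346161


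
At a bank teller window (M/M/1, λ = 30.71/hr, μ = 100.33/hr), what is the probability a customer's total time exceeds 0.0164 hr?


W ~ Exponential(μ−λ) for M/M/1.
μ − λ = 100.33 − 30.71 = 69.6200
P(W > t) = e^{−(μ−λ)t} = e^{−1.1418} = 0.319254

Final: 0.319254
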